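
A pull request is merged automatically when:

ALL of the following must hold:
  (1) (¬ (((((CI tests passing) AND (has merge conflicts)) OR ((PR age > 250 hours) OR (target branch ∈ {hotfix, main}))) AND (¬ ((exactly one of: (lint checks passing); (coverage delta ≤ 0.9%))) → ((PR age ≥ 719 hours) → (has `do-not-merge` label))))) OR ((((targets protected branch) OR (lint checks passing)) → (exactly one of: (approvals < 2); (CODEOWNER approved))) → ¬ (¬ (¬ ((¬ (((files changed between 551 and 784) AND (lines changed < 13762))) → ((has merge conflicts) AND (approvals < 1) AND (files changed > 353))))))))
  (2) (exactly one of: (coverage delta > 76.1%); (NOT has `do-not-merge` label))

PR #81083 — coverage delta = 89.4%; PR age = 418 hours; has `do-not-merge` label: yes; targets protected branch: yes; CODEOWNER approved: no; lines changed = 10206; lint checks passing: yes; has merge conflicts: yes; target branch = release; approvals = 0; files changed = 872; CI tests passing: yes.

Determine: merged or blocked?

Atomic conditions:
  CI tests passing: yes → true
  has merge conflicts: yes → true
  PR age > 250 hours: 418 > 250 is true
  target branch ∈ {hotfix, main}: release is not in the set → false
  lint checks passing: yes → true
  coverage delta ≤ 0.9%: 89.4 ≤ 0.9 is false
  PR age ≥ 719 hours: 418 ≥ 719 is false
  has `do-not-merge` label: yes → true
  targets protected branch: yes → true
  approvals < 2: 0 < 2 is true
  CODEOWNER approved: no → false
  files changed between 551 and 784: 872 in [551, 784] is false
  lines changed < 13762: 10206 < 13762 is true
  approvals < 1: 0 < 1 is true
  files changed > 353: 872 > 353 is true
  coverage delta > 76.1%: 89.4 > 76.1 is true
  NOT has `do-not-merge` label: yes → false
Combine:
[1.1.1.1.1] true AND true = true
[1.1.1.1.2] true OR false = true
[1.1.1.1] true OR true = true
[1.1.1.2.1.1] exactly-one(true, false) = true
[1.1.1.2.1] NOT true = false
[1.1.1.2.2] false → true (antecedent false ⇒ implication holds) = true
[1.1.1.2] false → true (antecedent false ⇒ implication holds) = true
[1.1.1] true AND true = true
[1.1] NOT true = false
[1.2.1.1] true OR true = true
[1.2.1.2] exactly-one(true, false) = true
[1.2.1] true → true = true
[1.2.2.1.1.1.1.1] false AND true = false
[1.2.2.1.1.1.1] NOT false = true
[1.2.2.1.1.1.2] true AND true AND true = true
[1.2.2.1.1.1] true → true = true
[1.2.2.1.1] NOT true = false
[1.2.2.1] NOT false = true
[1.2.2] NOT true = false
[1.2] true → false = false
[1] false OR false = false
[2] exactly-one(true, false) = true
[root] false AND true = false
Overall: false → blocked

Blocked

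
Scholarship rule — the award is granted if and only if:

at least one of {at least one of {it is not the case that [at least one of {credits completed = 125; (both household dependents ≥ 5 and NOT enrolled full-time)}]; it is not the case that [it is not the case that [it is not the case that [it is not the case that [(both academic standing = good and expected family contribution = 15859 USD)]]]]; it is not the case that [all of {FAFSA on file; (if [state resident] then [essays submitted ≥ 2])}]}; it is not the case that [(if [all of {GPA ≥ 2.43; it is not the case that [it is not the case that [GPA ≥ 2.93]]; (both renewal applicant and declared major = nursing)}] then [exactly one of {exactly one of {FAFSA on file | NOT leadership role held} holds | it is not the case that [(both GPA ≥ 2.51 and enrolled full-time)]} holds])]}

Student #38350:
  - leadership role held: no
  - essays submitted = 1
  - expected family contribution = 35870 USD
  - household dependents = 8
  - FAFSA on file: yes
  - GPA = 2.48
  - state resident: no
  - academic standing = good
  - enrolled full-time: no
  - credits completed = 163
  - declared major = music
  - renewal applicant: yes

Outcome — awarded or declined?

Declined

Atomic conditions:
  credits completed = 125: 163 == 125 is false
  household dependents ≥ 5: 8 ≥ 5 is true
  NOT enrolled full-time: no → true
  academic standing = good: good == good is true
  expected family contribution = 15859 USD: 35870 == 15859 is false
  FAFSA on file: yes → true
  state resident: no → false
  essays submitted ≥ 2: 1 ≥ 2 is false
  GPA ≥ 2.43: 2.48 ≥ 2.43 is true
  GPA ≥ 2.93: 2.48 ≥ 2.93 is false
  renewal applicant: yes → true
  declared major = nursing: music == nursing is false
  NOT leadership role held: no → true
  GPA ≥ 2.51: 2.48 ≥ 2.51 is false
  enrolled full-time: no → false
Combine:
[1.1.1.2] true AND true = true
[1.1.1] false OR true = true
[1.1] NOT true = false
[1.2.1.1.1.1] true AND false = false
[1.2.1.1.1] NOT false = true
[1.2.1.1] NOT true = false
[1.2.1] NOT false = true
[1.2] NOT true = false
[1.3.1.2] false → false (antecedent false ⇒ implication holds) = true
[1.3.1] true AND true = true
[1.3] NOT true = false
[1] false OR false OR false = false
[2.1.1.2.1] NOT false = true
[2.1.1.2] NOT true = false
[2.1.1.3] true AND false = false
[2.1.1] true AND false AND false = false
[2.1.2.1] exactly-one(true, true) = false
[2.1.2.2.1] false AND false = false
[2.1.2.2] NOT false = true
[2.1.2] exactly-one(false, true) = true
[2.1] false → true (antecedent false ⇒ implication holds) = true
[2] NOT true = false
[root] false OR false = false
Overall: false → declined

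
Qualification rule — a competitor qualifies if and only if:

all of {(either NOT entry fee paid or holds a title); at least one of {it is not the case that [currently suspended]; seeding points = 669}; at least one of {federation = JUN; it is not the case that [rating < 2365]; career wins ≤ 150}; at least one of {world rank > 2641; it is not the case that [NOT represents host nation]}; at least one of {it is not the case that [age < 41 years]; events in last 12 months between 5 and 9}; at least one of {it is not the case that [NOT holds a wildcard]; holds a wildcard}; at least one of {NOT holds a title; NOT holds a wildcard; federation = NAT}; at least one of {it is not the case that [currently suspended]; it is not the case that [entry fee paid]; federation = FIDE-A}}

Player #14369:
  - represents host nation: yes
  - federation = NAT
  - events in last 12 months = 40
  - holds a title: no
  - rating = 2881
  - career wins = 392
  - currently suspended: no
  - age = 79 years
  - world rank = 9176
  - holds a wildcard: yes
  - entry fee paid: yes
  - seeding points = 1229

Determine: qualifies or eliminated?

Atomic conditions:
  NOT entry fee paid: yes → false
  holds a title: no → false
  currently suspended: no → false
  seeding points = 669: 1229 == 669 is false
  federation = JUN: NAT == JUN is false
  rating < 2365: 2881 < 2365 is false
  career wins ≤ 150: 392 ≤ 150 is false
  world rank > 2641: 9176 > 2641 is true
  NOT represents host nation: yes → false
  age < 41 years: 79 < 41 is false
  events in last 12 months between 5 and 9: 40 in [5, 9] is false
  NOT holds a wildcard: yes → false
  holds a wildcard: yes → true
  NOT holds a title: no → true
  federation = NAT: NAT == NAT is true
  entry fee paid: yes → true
  federation = FIDE-A: NAT == FIDE-A is false
Combine:
[1] false OR false = false
[2.1] NOT false = true
[2] true OR false = true
[3.2] NOT false = true
[3] false OR true OR false = true
[4.2] NOT false = true
[4] true OR true = true
[5.1] NOT false = true
[5] true OR false = true
[6.1] NOT false = true
[6] true OR true = true
[7] true OR false OR true = true
[8.1] NOT false = true
[8.2] NOT true = false
[8] true OR false OR false = true
[root] false AND true AND true AND true AND true AND true AND true AND true = false
Overall: false → eliminated

Eliminated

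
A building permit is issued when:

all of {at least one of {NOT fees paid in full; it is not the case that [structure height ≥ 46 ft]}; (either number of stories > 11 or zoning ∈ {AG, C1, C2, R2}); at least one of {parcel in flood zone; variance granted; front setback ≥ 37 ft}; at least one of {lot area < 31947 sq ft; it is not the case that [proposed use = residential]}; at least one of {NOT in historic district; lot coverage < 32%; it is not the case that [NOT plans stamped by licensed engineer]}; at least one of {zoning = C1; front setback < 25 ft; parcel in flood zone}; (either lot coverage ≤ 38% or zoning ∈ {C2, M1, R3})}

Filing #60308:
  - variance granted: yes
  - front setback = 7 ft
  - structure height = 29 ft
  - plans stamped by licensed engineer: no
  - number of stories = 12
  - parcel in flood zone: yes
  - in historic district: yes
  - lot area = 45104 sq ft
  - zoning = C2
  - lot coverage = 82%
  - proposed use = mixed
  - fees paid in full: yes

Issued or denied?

Denied

Atomic conditions:
  NOT fees paid in full: yes → false
  structure height ≥ 46 ft: 29 ≥ 46 is false
  number of stories > 11: 12 > 11 is true
  zoning ∈ {AG, C1, C2, R2}: C2 is in the set → true
  parcel in flood zone: yes → true
  variance granted: yes → true
  front setback ≥ 37 ft: 7 ≥ 37 is false
  lot area < 31947 sq ft: 45104 < 31947 is false
  proposed use = residential: mixed == residential is false
  NOT in historic district: yes → false
  lot coverage < 32%: 82 < 32 is false
  NOT plans stamped by licensed engineer: no → true
  zoning = C1: C2 == C1 is false
  front setback < 25 ft: 7 < 25 is true
  lot coverage ≤ 38%: 82 ≤ 38 is false
  zoning ∈ {C2, M1, R3}: C2 is in the set → true
Combine:
[1.2] NOT false = true
[1] false OR true = true
[2] true OR true = true
[3] true OR true OR false = true
[4.2] NOT false = true
[4] false OR true = true
[5.3] NOT true = false
[5] false OR false OR false = false
[6] false OR true OR true = true
[7] false OR true = true
[root] true AND true AND true AND true AND false AND true AND true = false
Overall: false → denied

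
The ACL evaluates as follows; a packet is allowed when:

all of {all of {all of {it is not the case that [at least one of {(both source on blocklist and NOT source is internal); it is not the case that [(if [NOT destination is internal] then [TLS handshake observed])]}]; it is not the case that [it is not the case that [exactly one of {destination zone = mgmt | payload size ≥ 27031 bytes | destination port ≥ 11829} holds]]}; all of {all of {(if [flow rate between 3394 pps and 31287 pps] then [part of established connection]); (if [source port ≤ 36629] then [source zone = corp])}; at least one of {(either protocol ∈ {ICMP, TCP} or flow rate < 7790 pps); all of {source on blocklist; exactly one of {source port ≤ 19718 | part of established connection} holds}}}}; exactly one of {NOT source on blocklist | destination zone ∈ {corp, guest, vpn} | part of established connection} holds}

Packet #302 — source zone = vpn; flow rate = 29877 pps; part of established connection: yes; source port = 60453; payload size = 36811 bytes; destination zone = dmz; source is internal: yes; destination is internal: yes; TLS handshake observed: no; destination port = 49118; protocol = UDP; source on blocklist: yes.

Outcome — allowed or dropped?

Dropped

Atomic conditions:
  source on blocklist: yes → true
  NOT source is internal: yes → false
  NOT destination is internal: yes → false
  TLS handshake observed: no → false
  destination zone = mgmt: dmz == mgmt is false
  payload size ≥ 27031 bytes: 36811 ≥ 27031 is true
  destination port ≥ 11829: 49118 ≥ 11829 is true
  flow rate between 3394 pps and 31287 pps: 29877 in [3394, 31287] is true
  part of established connection: yes → true
  source port ≤ 36629: 60453 ≤ 36629 is false
  source zone = corp: vpn == corp is false
  protocol ∈ {ICMP, TCP}: UDP is not in the set → false
  flow rate < 7790 pps: 29877 < 7790 is false
  source port ≤ 19718: 60453 ≤ 19718 is false
  NOT source on blocklist: yes → false
  destination zone ∈ {corp, guest, vpn}: dmz is not in the set → false
Combine:
[1.1.1.1.1] true AND false = false
[1.1.1.1.2.1] false → false (antecedent false ⇒ implication holds) = true
[1.1.1.1.2] NOT true = false
[1.1.1.1] false OR false = false
[1.1.1] NOT false = true
[1.1.2.1.1] exactly-one(false, true, true) = false
[1.1.2.1] NOT false = true
[1.1.2] NOT true = false
[1.1] true AND false = false
[1.2.1.1] true → true = true
[1.2.1.2] false → false (antecedent false ⇒ implication holds) = true
[1.2.1] true AND true = true
[1.2.2.1] false OR false = false
[1.2.2.2.2] exactly-one(false, true) = true
[1.2.2.2] true AND true = true
[1.2.2] false OR true = true
[1.2] true AND true = true
[1] false AND true = false
[2] exactly-one(false, false, true) = true
[root] false AND true = false
Overall: false → dropped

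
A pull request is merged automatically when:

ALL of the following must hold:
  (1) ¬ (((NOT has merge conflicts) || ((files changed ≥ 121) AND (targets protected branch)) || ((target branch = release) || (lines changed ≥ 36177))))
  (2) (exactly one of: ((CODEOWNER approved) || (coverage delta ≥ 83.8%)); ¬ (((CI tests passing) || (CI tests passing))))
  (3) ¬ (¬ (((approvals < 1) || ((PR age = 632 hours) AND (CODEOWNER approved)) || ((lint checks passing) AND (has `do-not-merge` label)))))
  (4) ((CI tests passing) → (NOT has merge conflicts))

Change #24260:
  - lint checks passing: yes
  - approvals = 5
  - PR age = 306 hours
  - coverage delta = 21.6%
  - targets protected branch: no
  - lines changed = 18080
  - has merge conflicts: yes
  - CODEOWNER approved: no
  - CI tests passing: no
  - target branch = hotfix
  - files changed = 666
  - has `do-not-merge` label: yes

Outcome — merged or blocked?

Merged

Atomic conditions:
  NOT has merge conflicts: yes → false
  files changed ≥ 121: 666 ≥ 121 is true
  targets protected branch: no → false
  target branch = release: hotfix == release is false
  lines changed ≥ 36177: 18080 ≥ 36177 is false
  CODEOWNER approved: no → false
  coverage delta ≥ 83.8%: 21.6 ≥ 83.8 is false
  CI tests passing: no → false
  approvals < 1: 5 < 1 is false
  PR age = 632 hours: 306 == 632 is false
  lint checks passing: yes → true
  has `do-not-merge` label: yes → true
Combine:
[1.1.2] true AND false = false
[1.1.3] false OR false = false
[1.1] false OR false OR false = false
[1] NOT false = true
[2.1] false OR false = false
[2.2.1] false OR false = false
[2.2] NOT false = true
[2] exactly-one(false, true) = true
[3.1.1.2] false AND false = false
[3.1.1.3] true AND true = true
[3.1.1] false OR false OR true = true
[3.1] NOT true = false
[3] NOT false = true
[4] false → false (antecedent false ⇒ implication holds) = true
[root] true AND true AND true AND true = true
Overall: true → merged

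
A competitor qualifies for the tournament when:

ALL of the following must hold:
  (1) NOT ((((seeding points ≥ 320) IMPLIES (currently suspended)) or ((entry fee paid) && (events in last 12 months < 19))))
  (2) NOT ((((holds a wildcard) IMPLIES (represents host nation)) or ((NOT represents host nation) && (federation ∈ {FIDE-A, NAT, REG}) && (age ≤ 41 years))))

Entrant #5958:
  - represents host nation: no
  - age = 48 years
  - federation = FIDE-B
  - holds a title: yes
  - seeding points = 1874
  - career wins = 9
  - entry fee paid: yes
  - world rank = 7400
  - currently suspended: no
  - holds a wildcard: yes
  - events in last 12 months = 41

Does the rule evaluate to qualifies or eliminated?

Atomic conditions:
  seeding points ≥ 320: 1874 ≥ 320 is true
  currently suspended: no → false
  entry fee paid: yes → true
  events in last 12 months < 19: 41 < 19 is false
  holds a wildcard: yes → true
  represents host nation: no → false
  NOT represents host nation: no → true
  federation ∈ {FIDE-A, NAT, REG}: FIDE-B is not in the set → false
  age ≤ 41 years: 48 ≤ 41 is false
Combine:
[1.1.1] true → false = false
[1.1.2] true AND false = false
[1.1] false OR false = false
[1] NOT false = true
[2.1.1] true → false = false
[2.1.2] true AND false AND false = false
[2.1] false OR false = false
[2] NOT false = true
[root] true AND true = true
Overall: true → qualifies

Qualifies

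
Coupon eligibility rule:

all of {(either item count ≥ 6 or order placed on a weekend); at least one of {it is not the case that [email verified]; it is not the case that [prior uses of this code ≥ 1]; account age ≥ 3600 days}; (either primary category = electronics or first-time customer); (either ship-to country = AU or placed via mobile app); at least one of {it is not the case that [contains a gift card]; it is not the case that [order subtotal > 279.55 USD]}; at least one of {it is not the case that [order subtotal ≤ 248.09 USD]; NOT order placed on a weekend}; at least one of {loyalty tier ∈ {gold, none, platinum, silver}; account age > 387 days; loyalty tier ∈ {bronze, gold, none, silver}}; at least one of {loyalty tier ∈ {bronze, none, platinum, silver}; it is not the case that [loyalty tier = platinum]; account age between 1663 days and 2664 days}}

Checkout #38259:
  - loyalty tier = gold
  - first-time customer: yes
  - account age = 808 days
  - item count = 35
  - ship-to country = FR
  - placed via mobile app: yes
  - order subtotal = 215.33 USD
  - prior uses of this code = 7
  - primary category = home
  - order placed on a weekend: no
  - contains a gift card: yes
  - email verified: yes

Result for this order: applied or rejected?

Atomic conditions:
  item count ≥ 6: 35 ≥ 6 is true
  order placed on a weekend: no → false
  email verified: yes → true
  prior uses of this code ≥ 1: 7 ≥ 1 is true
  account age ≥ 3600 days: 808 ≥ 3600 is false
  primary category = electronics: home == electronics is false
  first-time customer: yes → true
  ship-to country = AU: FR == AU is false
  placed via mobile app: yes → true
  contains a gift card: yes → true
  order subtotal > 279.55 USD: 215.33 > 279.55 is false
  order subtotal ≤ 248.09 USD: 215.33 ≤ 248.09 is true
  NOT order placed on a weekend: no → true
  loyalty tier ∈ {gold, none, platinum, silver}: gold is in the set → true
  account age > 387 days: 808 > 387 is true
  loyalty tier ∈ {bronze, gold, none, silver}: gold is in the set → true
  loyalty tier ∈ {bronze, none, platinum, silver}: gold is not in the set → false
  loyalty tier = platinum: gold == platinum is false
  account age between 1663 days and 2664 days: 808 in [1663, 2664] is false
Combine:
[1] true OR false = true
[2.1] NOT true = false
[2.2] NOT true = false
[2] false OR false OR false = false
[3] false OR true = true
[4] false OR true = true
[5.1] NOT true = false
[5.2] NOT false = true
[5] false OR true = true
[6.1] NOT true = false
[6] false OR true = true
[7] true OR true OR true = true
[8.2] NOT false = true
[8] false OR true OR false = true
[root] true AND false AND true AND true AND true AND true AND true AND true = false
Overall: false → rejected

Rejected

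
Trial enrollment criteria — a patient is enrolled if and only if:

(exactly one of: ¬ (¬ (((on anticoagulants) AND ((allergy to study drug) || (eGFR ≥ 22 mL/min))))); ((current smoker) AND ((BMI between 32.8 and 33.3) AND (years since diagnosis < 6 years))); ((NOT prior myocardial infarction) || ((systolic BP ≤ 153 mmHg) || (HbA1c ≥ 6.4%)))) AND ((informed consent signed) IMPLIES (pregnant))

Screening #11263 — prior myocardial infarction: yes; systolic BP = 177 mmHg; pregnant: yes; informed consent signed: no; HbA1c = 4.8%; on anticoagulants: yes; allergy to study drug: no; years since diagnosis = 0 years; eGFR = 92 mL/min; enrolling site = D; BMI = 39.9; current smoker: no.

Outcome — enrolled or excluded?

Atomic conditions:
  on anticoagulants: yes → true
  allergy to study drug: no → false
  eGFR ≥ 22 mL/min: 92 ≥ 22 is true
  current smoker: no → false
  BMI between 32.8 and 33.3: 39.9 in [32.8, 33.3] is false
  years since diagnosis < 6 years: 0 < 6 is true
  NOT prior myocardial infarction: yes → false
  systolic BP ≤ 153 mmHg: 177 ≤ 153 is false
  HbA1c ≥ 6.4%: 4.8 ≥ 6.4 is false
  informed consent signed: no → false
  pregnant: yes → true
Combine:
[1.1.1.1.2] false OR true = true
[1.1.1.1] true AND true = true
[1.1.1] NOT true = false
[1.1] NOT false = true
[1.2.2] false AND true = false
[1.2] false AND false = false
[1.3.2] false OR false = false
[1.3] false OR false = false
[1] exactly-one(true, false, false) = true
[2] false → true (antecedent false ⇒ implication holds) = true
[root] true AND true = true
Overall: true → enrolled

Enrolled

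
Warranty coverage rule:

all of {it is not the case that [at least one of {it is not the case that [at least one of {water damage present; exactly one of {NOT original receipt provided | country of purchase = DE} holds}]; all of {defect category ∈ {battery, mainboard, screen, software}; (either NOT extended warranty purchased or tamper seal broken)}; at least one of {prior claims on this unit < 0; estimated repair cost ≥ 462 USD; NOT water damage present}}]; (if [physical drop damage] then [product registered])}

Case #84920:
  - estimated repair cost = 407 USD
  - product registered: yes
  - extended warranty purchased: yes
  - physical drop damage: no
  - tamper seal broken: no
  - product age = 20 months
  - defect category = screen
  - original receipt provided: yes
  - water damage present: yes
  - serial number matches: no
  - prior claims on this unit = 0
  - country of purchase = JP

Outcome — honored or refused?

Atomic conditions:
  water damage present: yes → true
  NOT original receipt provided: yes → false
  country of purchase = DE: JP == DE is false
  defect category ∈ {battery, mainboard, screen, software}: screen is in the set → true
  NOT extended warranty purchased: yes → false
  tamper seal broken: no → false
  prior claims on this unit < 0: 0 < 0 is false
  estimated repair cost ≥ 462 USD: 407 ≥ 462 is false
  NOT water damage present: yes → false
  physical drop damage: no → false
  product registered: yes → true
Combine:
[1.1.1.1.2] exactly-one(false, false) = false
[1.1.1.1] true OR false = true
[1.1.1] NOT true = false
[1.1.2.2] false OR false = false
[1.1.2] true AND false = false
[1.1.3] false OR false OR false = false
[1.1] false OR false OR false = false
[1] NOT false = true
[2] false → true (antecedent false ⇒ implication holds) = true
[root] true AND true = true
Overall: true → honored

Honored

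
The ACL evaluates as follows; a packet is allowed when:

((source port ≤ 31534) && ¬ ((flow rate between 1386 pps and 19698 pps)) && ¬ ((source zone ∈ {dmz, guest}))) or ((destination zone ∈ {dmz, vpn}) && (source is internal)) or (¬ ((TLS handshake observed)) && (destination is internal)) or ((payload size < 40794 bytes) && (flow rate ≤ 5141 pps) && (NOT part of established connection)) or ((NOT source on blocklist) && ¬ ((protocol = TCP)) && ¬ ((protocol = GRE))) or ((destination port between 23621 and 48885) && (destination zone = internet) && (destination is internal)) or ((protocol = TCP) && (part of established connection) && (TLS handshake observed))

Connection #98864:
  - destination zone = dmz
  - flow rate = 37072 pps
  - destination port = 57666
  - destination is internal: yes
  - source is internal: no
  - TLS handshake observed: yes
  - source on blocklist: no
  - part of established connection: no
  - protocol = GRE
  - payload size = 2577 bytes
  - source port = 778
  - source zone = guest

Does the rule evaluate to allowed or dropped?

Dropped

Atomic conditions:
  source port ≤ 31534: 778 ≤ 31534 is true
  flow rate between 1386 pps and 19698 pps: 37072 in [1386, 19698] is false
  source zone ∈ {dmz, guest}: guest is in the set → true
  destination zone ∈ {dmz, vpn}: dmz is in the set → true
  source is internal: no → false
  TLS handshake observed: yes → true
  destination is internal: yes → true
  payload size < 40794 bytes: 2577 < 40794 is true
  flow rate ≤ 5141 pps: 37072 ≤ 5141 is false
  NOT part of established connection: no → true
  NOT source on blocklist: no → true
  protocol = TCP: GRE == TCP is false
  protocol = GRE: GRE == GRE is true
  destination port between 23621 and 48885: 57666 in [23621, 48885] is false
  destination zone = internet: dmz == internet is false
  part of established connection: no → false
Combine:
[1.2] NOT false = true
[1.3] NOT true = false
[1] true AND true AND false = false
[2] true AND false = false
[3.1] NOT true = false
[3] false AND true = false
[4] true AND false AND true = false
[5.2] NOT false = true
[5.3] NOT true = false
[5] true AND true AND false = false
[6] false AND false AND true = false
[7] false AND false AND true = false
[root] false OR false OR false OR false OR false OR false OR false = false
Overall: false → dropped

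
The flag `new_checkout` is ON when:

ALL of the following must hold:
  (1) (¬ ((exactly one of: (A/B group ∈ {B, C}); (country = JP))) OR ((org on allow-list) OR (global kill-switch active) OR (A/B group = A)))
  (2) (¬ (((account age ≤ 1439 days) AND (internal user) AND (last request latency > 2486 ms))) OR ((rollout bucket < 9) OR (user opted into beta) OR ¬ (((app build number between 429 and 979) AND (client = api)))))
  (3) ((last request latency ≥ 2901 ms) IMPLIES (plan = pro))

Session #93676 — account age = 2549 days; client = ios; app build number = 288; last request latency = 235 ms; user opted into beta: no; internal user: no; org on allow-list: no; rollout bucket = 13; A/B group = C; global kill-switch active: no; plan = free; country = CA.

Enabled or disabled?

Atomic conditions:
  A/B group ∈ {B, C}: C is in the set → true
  country = JP: CA == JP is false
  org on allow-list: no → false
  global kill-switch active: no → false
  A/B group = A: C == A is false
  account age ≤ 1439 days: 2549 ≤ 1439 is false
  internal user: no → false
  last request latency > 2486 ms: 235 > 2486 is false
  rollout bucket < 9: 13 < 9 is false
  user opted into beta: no → false
  app build number between 429 and 979: 288 in [429, 979] is false
  client = api: ios == api is false
  last request latency ≥ 2901 ms: 235 ≥ 2901 is false
  plan = pro: free == pro is false
Combine:
[1.1.1] exactly-one(true, false) = true
[1.1] NOT true = false
[1.2] false OR false OR false = false
[1] false OR false = false
[2.1.1] false AND false AND false = false
[2.1] NOT false = true
[2.2.3.1] false AND false = false
[2.2.3] NOT false = true
[2.2] false OR false OR true = true
[2] true OR true = true
[3] false → false (antecedent false ⇒ implication holds) = true
[root] false AND true AND true = false
Overall: false → disabled

Disabled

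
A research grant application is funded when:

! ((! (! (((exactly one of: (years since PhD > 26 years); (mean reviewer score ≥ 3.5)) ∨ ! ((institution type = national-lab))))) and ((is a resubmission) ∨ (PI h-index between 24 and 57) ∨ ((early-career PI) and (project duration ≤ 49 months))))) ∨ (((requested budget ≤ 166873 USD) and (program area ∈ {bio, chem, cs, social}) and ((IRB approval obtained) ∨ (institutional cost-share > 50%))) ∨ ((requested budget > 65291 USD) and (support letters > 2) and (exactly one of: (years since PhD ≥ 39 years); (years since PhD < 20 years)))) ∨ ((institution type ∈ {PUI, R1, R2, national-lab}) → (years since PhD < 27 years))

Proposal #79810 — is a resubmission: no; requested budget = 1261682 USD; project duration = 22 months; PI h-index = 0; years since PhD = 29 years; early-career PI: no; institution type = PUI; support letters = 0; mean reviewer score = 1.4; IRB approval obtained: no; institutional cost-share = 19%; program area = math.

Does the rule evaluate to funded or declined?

Funded

Atomic conditions:
  years since PhD > 26 years: 29 > 26 is true
  mean reviewer score ≥ 3.5: 1.4 ≥ 3.5 is false
  institution type = national-lab: PUI == national-lab is false
  is a resubmission: no → false
  PI h-index between 24 and 57: 0 in [24, 57] is false
  early-career PI: no → false
  project duration ≤ 49 months: 22 ≤ 49 is true
  requested budget ≤ 166873 USD: 1261682 ≤ 166873 is false
  program area ∈ {bio, chem, cs, social}: math is not in the set → false
  IRB approval obtained: no → false
  institutional cost-share > 50%: 19 > 50 is false
  requested budget > 65291 USD: 1261682 > 65291 is true
  support letters > 2: 0 > 2 is false
  years since PhD ≥ 39 years: 29 ≥ 39 is false
  years since PhD < 20 years: 29 < 20 is false
  institution type ∈ {PUI, R1, R2, national-lab}: PUI is in the set → true
  years since PhD < 27 years: 29 < 27 is false
Combine:
[1.1.1.1.1.1] exactly-one(true, false) = true
[1.1.1.1.1.2] NOT false = true
[1.1.1.1.1] true OR true = true
[1.1.1.1] NOT true = false
[1.1.1] NOT false = true
[1.1.2.3] false AND true = false
[1.1.2] false OR false OR false = false
[1.1] true AND false = false
[1] NOT false = true
[2.1.3] false OR false = false
[2.1] false AND false AND false = false
[2.2.3] exactly-one(false, false) = false
[2.2] true AND false AND false = false
[2] false OR false = false
[3] true → false = false
[root] true OR false OR false = true
Overall: true → funded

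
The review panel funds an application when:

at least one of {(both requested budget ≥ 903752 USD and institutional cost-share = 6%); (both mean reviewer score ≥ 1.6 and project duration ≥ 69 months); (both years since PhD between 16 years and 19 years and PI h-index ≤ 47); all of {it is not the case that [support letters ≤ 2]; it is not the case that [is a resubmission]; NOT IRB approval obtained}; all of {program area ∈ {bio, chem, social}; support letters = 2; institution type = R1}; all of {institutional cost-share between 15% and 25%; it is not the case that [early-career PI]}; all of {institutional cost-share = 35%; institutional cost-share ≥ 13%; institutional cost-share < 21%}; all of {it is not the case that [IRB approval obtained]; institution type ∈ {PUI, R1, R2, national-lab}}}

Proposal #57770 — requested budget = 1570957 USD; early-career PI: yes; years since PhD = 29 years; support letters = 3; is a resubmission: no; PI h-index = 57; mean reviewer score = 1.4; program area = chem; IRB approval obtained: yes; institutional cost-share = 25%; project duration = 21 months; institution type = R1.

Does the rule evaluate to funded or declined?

Atomic conditions:
  requested budget ≥ 903752 USD: 1570957 ≥ 903752 is true
  institutional cost-share = 6%: 25 == 6 is false
  mean reviewer score ≥ 1.6: 1.4 ≥ 1.6 is false
  project duration ≥ 69 months: 21 ≥ 69 is false
  years since PhD between 16 years and 19 years: 29 in [16, 19] is false
  PI h-index ≤ 47: 57 ≤ 47 is false
  support letters ≤ 2: 3 ≤ 2 is false
  is a resubmission: no → false
  NOT IRB approval obtained: yes → false
  program area ∈ {bio, chem, social}: chem is in the set → true
  support letters = 2: 3 == 2 is false
  institution type = R1: R1 == R1 is true
  institutional cost-share between 15% and 25%: 25 in [15, 25] is true
  early-career PI: yes → true
  institutional cost-share = 35%: 25 == 35 is false
  institutional cost-share ≥ 13%: 25 ≥ 13 is true
  institutional cost-share < 21%: 25 < 21 is false
  IRB approval obtained: yes → true
  institution type ∈ {PUI, R1, R2, national-lab}: R1 is in the set → true
Combine:
[1] true AND false = false
[2] false AND false = false
[3] false AND false = false
[4.1] NOT false = true
[4.2] NOT false = true
[4] true AND true AND false = false
[5] true AND false AND true = false
[6.2] NOT true = false
[6] true AND false = false
[7] false AND true AND false = false
[8.1] NOT true = false
[8] false AND true = false
[root] false OR false OR false OR false OR false OR false OR false OR false = false
Overall: false → declined

Declined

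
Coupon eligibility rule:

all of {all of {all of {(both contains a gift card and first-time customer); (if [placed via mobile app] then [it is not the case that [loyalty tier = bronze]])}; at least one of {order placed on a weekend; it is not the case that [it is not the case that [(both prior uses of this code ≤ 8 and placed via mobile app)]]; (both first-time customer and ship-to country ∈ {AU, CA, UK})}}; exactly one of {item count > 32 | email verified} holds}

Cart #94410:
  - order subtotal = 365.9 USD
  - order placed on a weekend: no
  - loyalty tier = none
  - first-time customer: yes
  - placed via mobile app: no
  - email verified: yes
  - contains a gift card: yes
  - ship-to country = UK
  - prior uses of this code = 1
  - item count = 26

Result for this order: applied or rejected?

Applied

Atomic conditions:
  contains a gift card: yes → true
  first-time customer: yes → true
  placed via mobile app: no → false
  loyalty tier = bronze: none == bronze is false
  order placed on a weekend: no → false
  prior uses of this code ≤ 8: 1 ≤ 8 is true
  ship-to country ∈ {AU, CA, UK}: UK is in the set → true
  item count > 32: 26 > 32 is false
  email verified: yes → true
Combine:
[1.1.1] true AND true = true
[1.1.2.2] NOT false = true
[1.1.2] false → true (antecedent false ⇒ implication holds) = true
[1.1] true AND true = true
[1.2.2.1.1] true AND false = false
[1.2.2.1] NOT false = true
[1.2.2] NOT true = false
[1.2.3] true AND true = true
[1.2] false OR false OR true = true
[1] true AND true = true
[2] exactly-one(false, true) = true
[root] true AND true = true
Overall: true → applied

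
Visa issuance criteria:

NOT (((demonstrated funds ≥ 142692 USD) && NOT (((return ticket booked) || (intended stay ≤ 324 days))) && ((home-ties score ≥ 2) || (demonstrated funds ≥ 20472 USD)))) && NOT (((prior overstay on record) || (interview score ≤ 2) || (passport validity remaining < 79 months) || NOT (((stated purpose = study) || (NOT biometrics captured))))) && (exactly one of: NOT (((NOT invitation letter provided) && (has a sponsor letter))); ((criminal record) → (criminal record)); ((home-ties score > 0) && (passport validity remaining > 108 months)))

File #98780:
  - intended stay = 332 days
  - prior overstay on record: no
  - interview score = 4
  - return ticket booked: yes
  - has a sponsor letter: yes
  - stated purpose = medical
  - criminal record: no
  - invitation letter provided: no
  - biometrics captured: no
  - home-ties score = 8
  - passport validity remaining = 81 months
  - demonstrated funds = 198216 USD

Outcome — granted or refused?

Atomic conditions:
  demonstrated funds ≥ 142692 USD: 198216 ≥ 142692 is true
  return ticket booked: yes → true
  intended stay ≤ 324 days: 332 ≤ 324 is false
  home-ties score ≥ 2: 8 ≥ 2 is true
  demonstrated funds ≥ 20472 USD: 198216 ≥ 20472 is true
  prior overstay on record: no → false
  interview score ≤ 2: 4 ≤ 2 is false
  passport validity remaining < 79 months: 81 < 79 is false
  stated purpose = study: medical == study is false
  NOT biometrics captured: no → true
  NOT invitation letter provided: no → true
  has a sponsor letter: yes → true
  criminal record: no → false
  home-ties score > 0: 8 > 0 is true
  passport validity remaining > 108 months: 81 > 108 is false
Combine:
[1.1.2.1] true OR false = true
[1.1.2] NOT true = false
[1.1.3] true OR true = true
[1.1] true AND false AND true = false
[1] NOT false = true
[2.1.4.1] false OR true = true
[2.1.4] NOT true = false
[2.1] false OR false OR false OR false = false
[2] NOT false = true
[3.1.1] true AND true = true
[3.1] NOT true = false
[3.2] false → false (antecedent false ⇒ implication holds) = true
[3.3] true AND false = false
[3] exactly-one(false, true, false) = true
[root] true AND true AND true = true
Overall: true → granted

Granted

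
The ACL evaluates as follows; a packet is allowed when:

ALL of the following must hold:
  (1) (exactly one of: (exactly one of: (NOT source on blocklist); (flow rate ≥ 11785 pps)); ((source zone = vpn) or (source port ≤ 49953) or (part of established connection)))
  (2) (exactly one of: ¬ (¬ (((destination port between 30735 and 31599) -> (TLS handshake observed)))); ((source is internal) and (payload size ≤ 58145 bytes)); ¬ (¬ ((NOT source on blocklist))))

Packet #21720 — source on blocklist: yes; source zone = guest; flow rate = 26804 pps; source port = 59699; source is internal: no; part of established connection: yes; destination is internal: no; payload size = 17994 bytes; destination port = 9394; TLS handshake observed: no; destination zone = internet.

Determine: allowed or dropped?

Dropped

Atomic conditions:
  NOT source on blocklist: yes → false
  flow rate ≥ 11785 pps: 26804 ≥ 11785 is true
  source zone = vpn: guest == vpn is false
  source port ≤ 49953: 59699 ≤ 49953 is false
  part of established connection: yes → true
  destination port between 30735 and 31599: 9394 in [30735, 31599] is false
  TLS handshake observed: no → false
  source is internal: no → false
  payload size ≤ 58145 bytes: 17994 ≤ 58145 is true
Combine:
[1.1] exactly-one(false, true) = true
[1.2] false OR false OR true = true
[1] exactly-one(true, true) = false
[2.1.1.1] false → false (antecedent false ⇒ implication holds) = true
[2.1.1] NOT true = false
[2.1] NOT false = true
[2.2] false AND true = false
[2.3.1] NOT false = true
[2.3] NOT true = false
[2] exactly-one(true, false, false) = true
[root] false AND true = false
Overall: false → dropped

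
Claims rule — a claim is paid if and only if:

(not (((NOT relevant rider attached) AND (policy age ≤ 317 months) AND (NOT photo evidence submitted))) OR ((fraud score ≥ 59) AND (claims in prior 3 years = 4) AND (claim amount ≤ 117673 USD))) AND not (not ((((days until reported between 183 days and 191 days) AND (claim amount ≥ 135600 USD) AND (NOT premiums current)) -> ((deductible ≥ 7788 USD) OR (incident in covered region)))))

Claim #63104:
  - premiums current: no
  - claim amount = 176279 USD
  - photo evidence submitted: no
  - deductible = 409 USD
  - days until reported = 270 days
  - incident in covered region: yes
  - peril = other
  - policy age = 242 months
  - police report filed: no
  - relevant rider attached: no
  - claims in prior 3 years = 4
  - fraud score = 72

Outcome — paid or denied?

Denied

Atomic conditions:
  NOT relevant rider attached: no → true
  policy age ≤ 317 months: 242 ≤ 317 is true
  NOT photo evidence submitted: no → true
  fraud score ≥ 59: 72 ≥ 59 is true
  claims in prior 3 years = 4: 4 == 4 is true
  claim amount ≤ 117673 USD: 176279 ≤ 117673 is false
  days until reported between 183 days and 191 days: 270 in [183, 191] is false
  claim amount ≥ 135600 USD: 176279 ≥ 135600 is true
  NOT premiums current: no → true
  deductible ≥ 7788 USD: 409 ≥ 7788 is false
  incident in covered region: yes → true
Combine:
[1.1.1] true AND true AND true = true
[1.1] NOT true = false
[1.2] true AND true AND false = false
[1] false OR false = false
[2.1.1.1] false AND true AND true = false
[2.1.1.2] false OR true = true
[2.1.1] false → true (antecedent false ⇒ implication holds) = true
[2.1] NOT true = false
[2] NOT false = true
[root] false AND true = false
Overall: false → denied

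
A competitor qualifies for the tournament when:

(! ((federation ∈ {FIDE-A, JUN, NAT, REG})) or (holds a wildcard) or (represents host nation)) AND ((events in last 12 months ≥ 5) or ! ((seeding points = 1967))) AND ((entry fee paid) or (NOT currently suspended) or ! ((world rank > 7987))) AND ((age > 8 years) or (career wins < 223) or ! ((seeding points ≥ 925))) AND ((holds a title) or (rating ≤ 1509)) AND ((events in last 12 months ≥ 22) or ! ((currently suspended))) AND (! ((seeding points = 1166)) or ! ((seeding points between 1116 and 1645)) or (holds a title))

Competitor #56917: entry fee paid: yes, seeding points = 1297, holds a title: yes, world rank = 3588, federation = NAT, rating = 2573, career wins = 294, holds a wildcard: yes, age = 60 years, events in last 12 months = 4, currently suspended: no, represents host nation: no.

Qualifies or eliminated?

Atomic conditions:
  federation ∈ {FIDE-A, JUN, NAT, REG}: NAT is in the set → true
  holds a wildcard: yes → true
  represents host nation: no → false
  events in last 12 months ≥ 5: 4 ≥ 5 is false
  seeding points = 1967: 1297 == 1967 is false
  entry fee paid: yes → true
  NOT currently suspended: no → true
  world rank > 7987: 3588 > 7987 is false
  age > 8 years: 60 > 8 is true
  career wins < 223: 294 < 223 is false
  seeding points ≥ 925: 1297 ≥ 925 is true
  holds a title: yes → true
  rating ≤ 1509: 2573 ≤ 1509 is false
  events in last 12 months ≥ 22: 4 ≥ 22 is false
  currently suspended: no → false
  seeding points = 1166: 1297 == 1166 is false
  seeding points between 1116 and 1645: 1297 in [1116, 1645] is true
Combine:
[1.1] NOT true = false
[1] false OR true OR false = true
[2.2] NOT false = true
[2] false OR true = true
[3.3] NOT false = true
[3] true OR true OR true = true
[4.3] NOT true = false
[4] true OR false OR false = true
[5] true OR false = true
[6.2] NOT false = true
[6] false OR true = true
[7.1] NOT false = true
[7.2] NOT true = false
[7] true OR false OR true = true
[root] true AND true AND true AND true AND true AND true AND true = true
Overall: true → qualifies

Qualifies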